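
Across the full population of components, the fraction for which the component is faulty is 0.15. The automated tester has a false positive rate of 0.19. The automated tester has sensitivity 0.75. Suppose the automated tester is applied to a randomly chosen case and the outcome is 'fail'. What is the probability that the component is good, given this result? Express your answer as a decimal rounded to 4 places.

Write H for 'the component is faulty'. Prior odds H:¬H = 0.15/0.85 = 0.17647. For the 'fail' outcome, the likelihood ratio is 0.75/0.19 = 3.9474.
Posterior odds = 0.17647 × 3.9474 = 0.69659, so P(H|E) = 0.69659/(1+0.69659) = 0.4106. Then P(¬H|E) = 1 − 0.4106 = 0.5894.

P(¬H | E) ≈ 0.5894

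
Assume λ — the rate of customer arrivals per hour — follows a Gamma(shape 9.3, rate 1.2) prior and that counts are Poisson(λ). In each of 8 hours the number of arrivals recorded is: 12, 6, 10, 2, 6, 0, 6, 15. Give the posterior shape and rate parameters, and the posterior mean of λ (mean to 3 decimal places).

Posterior: Gamma(shape=66.3, rate=9.2); mean ≈ 7.207

The Poisson likelihood adds the total count to the shape and the number of exposure periods to the rate. Here ∑xᵢ = 57 and n = 8, so shape 9.3→66.3 and rate 1.2→9.2.
Posterior mean = shape/rate = 66.3/9.2 = 7.207.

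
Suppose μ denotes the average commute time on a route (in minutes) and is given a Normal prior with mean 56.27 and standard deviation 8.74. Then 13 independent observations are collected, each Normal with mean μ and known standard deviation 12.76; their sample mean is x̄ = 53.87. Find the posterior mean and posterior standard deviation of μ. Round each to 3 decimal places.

With known σ, the Normal prior is conjugate. Weight on the data is w = (n/σ²)/(n/σ² + 1/τ₀²) = 0.0798439/(0.0798439+0.0130911) = 0.85914.
Posterior mean = w·x̄ + (1−w)·μ₀ = 0.85914·53.87 + 0.14086·56.27 = 54.208. Posterior variance = 1/(0.0798439+0.0130911) = 10.7602, so SD = 3.280.

Posterior mean ≈ 54.208; posterior SD ≈ 3.280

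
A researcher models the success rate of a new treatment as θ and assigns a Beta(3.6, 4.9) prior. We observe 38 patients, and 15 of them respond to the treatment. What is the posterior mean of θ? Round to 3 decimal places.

The binomial likelihood is conjugate to the Beta prior: with 15 successes and 23 failures, the posterior is Beta(3.6+15, 4.9+23) = Beta(18.6, 27.9).
Posterior mean = α/(α+β) = 18.6/46.5 = 0.400.

Posterior mean ≈ 0.400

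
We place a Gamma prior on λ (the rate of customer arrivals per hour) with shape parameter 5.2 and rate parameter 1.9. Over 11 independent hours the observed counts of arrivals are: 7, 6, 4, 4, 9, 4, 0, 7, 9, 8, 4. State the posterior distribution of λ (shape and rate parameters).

Posterior: Gamma(shape=67.2, rate=12.9)

Total count ∑xᵢ = 62 over n = 11 hours.
Gamma is conjugate to the Poisson likelihood: posterior is Gamma(shape = 5.2+62 = 67.2, rate = 1.9+11 = 12.9).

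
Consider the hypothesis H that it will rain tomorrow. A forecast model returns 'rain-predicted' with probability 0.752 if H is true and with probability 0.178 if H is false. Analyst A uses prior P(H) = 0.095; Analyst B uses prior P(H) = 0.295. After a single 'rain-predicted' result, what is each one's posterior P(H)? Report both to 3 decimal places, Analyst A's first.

Analyst A: 0.307; Analyst B: 0.639

P('+'|H) = 0.752, P('+'|¬H) = 0.178.
Analyst A: numerator 0.752·0.095 = 0.071440; evidence = 0.071440+0.178·0.905 = 0.23253; posterior = 0.307.
Analyst B: numerator 0.752·0.295 = 0.22184; evidence = 0.22184+0.178·0.705 = 0.34733; posterior = 0.639.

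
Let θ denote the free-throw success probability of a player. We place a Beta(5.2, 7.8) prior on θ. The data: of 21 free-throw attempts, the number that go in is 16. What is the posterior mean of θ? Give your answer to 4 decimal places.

The binomial likelihood is conjugate to the Beta prior: with 16 successes and 5 failures, the posterior is Beta(5.2+16, 7.8+5) = Beta(21.2, 12.8).
E[θ | data] = 21.2/(21.2+12.8) = 0.6235.

Posterior mean ≈ 0.6235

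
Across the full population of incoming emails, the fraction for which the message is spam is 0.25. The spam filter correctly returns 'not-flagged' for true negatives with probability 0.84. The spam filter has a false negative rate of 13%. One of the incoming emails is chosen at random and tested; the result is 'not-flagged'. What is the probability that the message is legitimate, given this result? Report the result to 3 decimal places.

P(¬H | E) ≈ 0.951

Write H for 'the message is spam'. Prior odds H:¬H = 0.25/0.75 = 0.33333. For the 'not-flagged' outcome, the likelihood ratio is 0.13/0.84 = 0.15476.
Posterior odds = 0.33333 × 0.15476 = 0.051587, so P(H|E) = 0.051587/(1+0.051587) = 0.049. Then P(¬H|E) = 1 − 0.049 = 0.951.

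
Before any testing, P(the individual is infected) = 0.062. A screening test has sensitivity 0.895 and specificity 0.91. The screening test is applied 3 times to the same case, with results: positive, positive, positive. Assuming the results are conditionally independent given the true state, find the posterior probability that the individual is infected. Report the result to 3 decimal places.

Posterior P(H) ≈ 0.985

With H the event that the individual is infected, the joint likelihood of the observed sequence is P(data|H) = 0.895·0.895·0.895 = 0.71692 and P(data|¬H) = 0.09·0.09·0.09 = 0.00072900.
Bayes: P(H|data) = 0.062·0.71692 / (0.062·0.71692 + 0.938·0.00072900) = 0.044449/0.045133 = 0.9848.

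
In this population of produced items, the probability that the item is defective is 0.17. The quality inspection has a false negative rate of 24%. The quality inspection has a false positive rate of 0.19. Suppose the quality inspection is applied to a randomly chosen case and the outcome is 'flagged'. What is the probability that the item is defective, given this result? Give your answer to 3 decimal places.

Write H for 'the item is defective'. Prior odds H:¬H = 0.17/0.83 = 0.20482. For the 'flagged' outcome, the likelihood ratio is 0.76/0.19 = 4.0000.
Posterior odds = 0.20482 × 4.0000 = 0.81928, so P(H|E) = 0.81928/(1+0.81928) = 0.450.

P(H | E) ≈ 0.450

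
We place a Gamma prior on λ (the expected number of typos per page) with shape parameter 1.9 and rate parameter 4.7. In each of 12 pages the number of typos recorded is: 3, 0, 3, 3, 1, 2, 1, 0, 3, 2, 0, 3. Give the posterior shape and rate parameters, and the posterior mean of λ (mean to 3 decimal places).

The Poisson likelihood adds the total count to the shape and the number of exposure periods to the rate. Here ∑xᵢ = 21 and n = 12, so shape 1.9→22.9 and rate 4.7→16.7.
E[λ | data] = 22.9/16.7 = 1.371.

Posterior: Gamma(shape=22.9, rate=16.7); mean ≈ 1.371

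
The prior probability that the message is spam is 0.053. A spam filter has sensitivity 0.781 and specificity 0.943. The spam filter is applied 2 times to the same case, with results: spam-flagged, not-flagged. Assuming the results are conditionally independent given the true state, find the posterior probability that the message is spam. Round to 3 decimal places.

With H the event that the message is spam, the joint likelihood of the observed sequence is P(data|H) = 0.781·0.219 = 0.17104 and P(data|¬H) = 0.057·0.943 = 0.053751.
Bayes: P(H|data) = 0.053·0.17104 / (0.053·0.17104 + 0.947·0.053751) = 0.0090651/0.059967 = 0.1512.

Posterior P(H) ≈ 0.151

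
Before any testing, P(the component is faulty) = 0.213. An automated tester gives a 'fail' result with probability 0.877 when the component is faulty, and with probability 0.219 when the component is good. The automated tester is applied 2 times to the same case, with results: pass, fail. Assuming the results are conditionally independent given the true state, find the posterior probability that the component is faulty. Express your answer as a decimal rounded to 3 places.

Posterior P(H) ≈ 0.146

With H the event that the component is faulty, the joint likelihood of the observed sequence is P(data|H) = 0.123·0.877 = 0.10787 and P(data|¬H) = 0.781·0.219 = 0.17104.
Bayes: P(H|data) = 0.213·0.10787 / (0.213·0.10787 + 0.787·0.17104) = 0.022977/0.15758 = 0.1458.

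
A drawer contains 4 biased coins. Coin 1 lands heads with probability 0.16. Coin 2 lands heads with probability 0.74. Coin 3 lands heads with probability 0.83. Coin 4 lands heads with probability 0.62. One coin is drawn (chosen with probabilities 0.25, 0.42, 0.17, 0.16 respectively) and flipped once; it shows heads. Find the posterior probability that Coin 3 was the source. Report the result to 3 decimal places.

P(heads|C1) = 0.16; P(heads|C2) = 0.74; P(heads|C3) = 0.83; P(heads|C4) = 0.62.
Prior × likelihood for each source: 0.25·0.16=0.04000, 0.42·0.74=0.3108, 0.17·0.83=0.1411, 0.16·0.62=0.09920. Summing gives P(heads) = 0.59110.
P(Coin 3 | heads) = 0.1411 / 0.59110 = 0.239.

Posterior probability ≈ 0.239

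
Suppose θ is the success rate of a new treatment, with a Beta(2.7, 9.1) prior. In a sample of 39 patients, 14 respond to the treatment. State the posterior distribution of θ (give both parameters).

Posterior: Beta(16.7, 34.1)

The binomial likelihood is conjugate to the Beta prior: with 14 successes and 25 failures, the posterior is Beta(2.7+14, 9.1+25) = Beta(16.7, 34.1).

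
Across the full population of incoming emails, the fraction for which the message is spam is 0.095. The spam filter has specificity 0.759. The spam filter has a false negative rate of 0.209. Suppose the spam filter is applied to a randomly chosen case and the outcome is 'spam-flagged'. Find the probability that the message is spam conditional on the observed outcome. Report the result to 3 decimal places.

Let H be the event that the message is spam. P(H) = 0.095, so P(¬H) = 0.905. With E the 'spam-flagged' result, P(E|H) = 0.791 and P(E|¬H) = 0.241.
P(E) = 0.791·0.095 + 0.241·0.905 = 0.075145 + 0.21810 = 0.29325.
By Bayes' theorem, P(H|E) = 0.075145 / 0.29325 = 0.256.

P(H | E) ≈ 0.256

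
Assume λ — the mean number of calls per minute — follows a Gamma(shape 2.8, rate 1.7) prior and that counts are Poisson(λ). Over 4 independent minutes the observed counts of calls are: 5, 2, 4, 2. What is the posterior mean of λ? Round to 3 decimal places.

Posterior mean ≈ 2.772

Total count ∑xᵢ = 13 over n = 4 minutes.
Gamma is conjugate to the Poisson likelihood: posterior is Gamma(shape = 2.8+13 = 15.8, rate = 1.7+4 = 5.7).
E[λ | data] = 15.8/5.7 = 2.772.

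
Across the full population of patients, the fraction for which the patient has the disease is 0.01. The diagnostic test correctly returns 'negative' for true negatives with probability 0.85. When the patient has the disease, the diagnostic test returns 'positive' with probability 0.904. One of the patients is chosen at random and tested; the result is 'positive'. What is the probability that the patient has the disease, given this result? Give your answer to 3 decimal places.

P(H | E) ≈ 0.057

Write H for 'the patient has the disease'. Prior odds H:¬H = 0.01/0.99 = 0.010101. For the 'positive' outcome, the likelihood ratio is 0.904/0.15 = 6.0267.
Posterior odds = 0.010101 × 6.0267 = 0.060875, so P(H|E) = 0.060875/(1+0.060875) = 0.057.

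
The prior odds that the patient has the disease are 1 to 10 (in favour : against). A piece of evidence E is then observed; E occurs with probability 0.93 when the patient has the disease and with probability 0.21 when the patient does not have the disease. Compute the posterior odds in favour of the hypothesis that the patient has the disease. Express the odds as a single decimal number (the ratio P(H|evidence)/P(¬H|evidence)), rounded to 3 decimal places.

Prior odds = 1/10 = 0.10000. In log-odds, ln(0.10000) = -2.3026.
Add log likelihood ratio: ln(4.4286) = 1.4881.
Posterior log-odds = -0.81451, so posterior odds = exp(-0.81451) = 0.44286.

Posterior odds ≈ 0.443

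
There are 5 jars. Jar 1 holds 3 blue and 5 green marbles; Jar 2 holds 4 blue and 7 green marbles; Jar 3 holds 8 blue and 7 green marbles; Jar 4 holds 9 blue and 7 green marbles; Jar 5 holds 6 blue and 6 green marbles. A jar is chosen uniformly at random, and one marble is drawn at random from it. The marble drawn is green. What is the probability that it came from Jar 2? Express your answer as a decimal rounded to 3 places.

Posterior probability ≈ 0.239

P(green|Jar 1) = 0.625; P(green|Jar 2) = 0.6364; P(green|Jar 3) = 0.4667; P(green|Jar 4) = 0.4375; P(green|Jar 5) = 0.5.
Prior × likelihood for each source: 0.2·0.625=0.1250, 0.2·0.6364=0.1273, 0.2·0.4667=0.09333, 0.2·0.4375=0.08750, 0.2·0.5=0.1000. Summing gives P(green) = 0.53311.
P(Jar 2 | green) = 0.1273 / 0.53311 = 0.239.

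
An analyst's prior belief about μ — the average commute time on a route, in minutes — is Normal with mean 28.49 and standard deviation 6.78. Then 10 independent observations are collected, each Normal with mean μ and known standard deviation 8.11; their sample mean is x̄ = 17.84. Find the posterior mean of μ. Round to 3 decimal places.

Prior precision 1/τ₀² = 1/6.78² = 0.0217541; data precision n/σ² = 10/8.11² = 0.152040.
Posterior precision = 0.0217541 + 0.152040 = 0.173794.
Posterior mean = (0.0217541·28.49 + 0.152040·17.84) / 0.173794 = 19.173.

Posterior mean ≈ 19.173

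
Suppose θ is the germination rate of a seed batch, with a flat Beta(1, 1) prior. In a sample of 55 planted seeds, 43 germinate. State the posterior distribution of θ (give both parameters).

Posterior: Beta(44, 13)

The binomial likelihood is conjugate to the Beta prior: with 43 successes and 12 failures, the posterior is Beta(1+43, 1+12) = Beta(44, 13).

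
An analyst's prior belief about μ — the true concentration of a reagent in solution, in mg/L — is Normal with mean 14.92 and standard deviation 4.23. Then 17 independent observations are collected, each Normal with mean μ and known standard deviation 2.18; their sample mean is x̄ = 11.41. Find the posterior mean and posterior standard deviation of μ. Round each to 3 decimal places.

Prior precision 1/τ₀² = 1/4.23² = 0.0558881; data precision n/σ² = 17/2.18² = 3.57714.
Posterior precision = 0.0558881 + 3.57714 = 3.63303, giving posterior SD = 1/√3.63303 = 0.525.
Posterior mean = (0.0558881·14.92 + 3.57714·11.41) / 3.63303 = 11.464.

Posterior mean ≈ 11.464; posterior SD ≈ 0.525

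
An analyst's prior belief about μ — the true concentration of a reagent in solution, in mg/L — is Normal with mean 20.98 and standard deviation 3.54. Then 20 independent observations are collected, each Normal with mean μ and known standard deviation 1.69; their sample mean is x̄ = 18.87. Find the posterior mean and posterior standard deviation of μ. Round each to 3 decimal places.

Posterior mean ≈ 18.894; posterior SD ≈ 0.376

Prior precision 1/τ₀² = 1/3.54² = 0.0797983; data precision n/σ² = 20/1.69² = 7.00256.
Posterior precision = 0.0797983 + 7.00256 = 7.08235, giving posterior SD = 1/√7.08235 = 0.376.
Posterior mean = (0.0797983·20.98 + 7.00256·18.87) / 7.08235 = 18.894.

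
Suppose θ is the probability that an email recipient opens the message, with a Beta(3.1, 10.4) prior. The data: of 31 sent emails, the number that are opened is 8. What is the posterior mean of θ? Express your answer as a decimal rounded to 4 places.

Posterior mean ≈ 0.2494

The binomial likelihood is conjugate to the Beta prior: with 8 successes and 23 failures, the posterior is Beta(3.1+8, 10.4+23) = Beta(11.1, 33.4).
E[θ | data] = 11.1/(11.1+33.4) = 0.2494.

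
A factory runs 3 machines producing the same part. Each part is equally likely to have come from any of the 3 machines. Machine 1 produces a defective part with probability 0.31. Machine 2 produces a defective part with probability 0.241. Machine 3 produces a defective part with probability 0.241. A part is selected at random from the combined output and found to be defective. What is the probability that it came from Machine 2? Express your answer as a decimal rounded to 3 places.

Posterior probability ≈ 0.304

Tabulate prior·likelihood by source: [1] prior 0.333333, lik 0.31, product 0.1033; [2] prior 0.333333, lik 0.241, product 0.08033; [3] prior 0.333333, lik 0.241, product 0.08033.
Normalizing constant = 0.26400; the posterior for Machine 2 is its product over the sum, 0.08033/0.26400 = 0.304.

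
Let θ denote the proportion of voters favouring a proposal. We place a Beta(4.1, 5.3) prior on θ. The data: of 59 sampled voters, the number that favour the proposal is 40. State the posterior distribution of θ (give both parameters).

Observing 40 successes and 19 failures updates Beta(4.1, 5.3) by adding the success and failure counts to the two shape parameters: α = 4.1+40 = 44.1, β = 5.3+19 = 24.3.

Posterior: Beta(44.1, 24.3)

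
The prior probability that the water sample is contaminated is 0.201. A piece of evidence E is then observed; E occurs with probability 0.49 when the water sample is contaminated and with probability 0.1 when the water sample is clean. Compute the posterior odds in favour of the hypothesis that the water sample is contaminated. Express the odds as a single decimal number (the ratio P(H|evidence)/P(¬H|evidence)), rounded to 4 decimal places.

Posterior odds ≈ 1.2327

Prior odds = 0.201/(1−0.201) = 0.25156. In log-odds, ln(0.25156) = -1.3801.
Add log likelihood ratio: ln(4.9000) = 1.5892.
Posterior log-odds = 0.20918, so posterior odds = exp(0.20918) = 1.2327.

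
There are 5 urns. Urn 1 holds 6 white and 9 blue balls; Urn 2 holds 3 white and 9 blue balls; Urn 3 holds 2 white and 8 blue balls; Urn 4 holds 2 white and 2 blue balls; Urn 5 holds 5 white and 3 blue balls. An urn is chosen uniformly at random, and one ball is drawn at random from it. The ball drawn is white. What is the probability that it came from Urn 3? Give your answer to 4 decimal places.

Posterior probability ≈ 0.1013

Tabulate prior·likelihood by source: [1] prior 0.2, lik 0.4, product 0.08000; [2] prior 0.2, lik 0.25, product 0.05000; [3] prior 0.2, lik 0.2, product 0.04000; [4] prior 0.2, lik 0.5, product 0.1000; [5] prior 0.2, lik 0.625, product 0.1250.
Normalizing constant = 0.39500; the posterior for Urn 3 is its product over the sum, 0.04000/0.39500 = 0.1013.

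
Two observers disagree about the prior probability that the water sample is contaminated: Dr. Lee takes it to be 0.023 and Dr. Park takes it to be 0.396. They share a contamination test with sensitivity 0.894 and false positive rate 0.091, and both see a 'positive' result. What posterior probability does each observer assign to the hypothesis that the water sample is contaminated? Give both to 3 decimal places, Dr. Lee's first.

The likelihood ratio for a 'positive' result is 0.894/0.091 = 9.8242.
Dr. Lee: prior odds 0.023/0.977 = 0.023541; posterior odds 0.23128; posterior probability 0.188.
Dr. Park: prior odds 0.396/0.604 = 0.65563; posterior odds 6.4410; posterior probability 0.866.

Dr. Lee: 0.188; Dr. Park: 0.866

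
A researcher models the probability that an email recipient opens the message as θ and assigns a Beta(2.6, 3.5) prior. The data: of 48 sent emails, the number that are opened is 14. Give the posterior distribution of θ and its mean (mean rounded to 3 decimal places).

The binomial likelihood is conjugate to the Beta prior: with 14 successes and 34 failures, the posterior is Beta(2.6+14, 3.5+34) = Beta(16.6, 37.5).
E[θ | data] = 16.6/(16.6+37.5) = 0.307.

Posterior: Beta(16.6, 37.5); mean ≈ 0.307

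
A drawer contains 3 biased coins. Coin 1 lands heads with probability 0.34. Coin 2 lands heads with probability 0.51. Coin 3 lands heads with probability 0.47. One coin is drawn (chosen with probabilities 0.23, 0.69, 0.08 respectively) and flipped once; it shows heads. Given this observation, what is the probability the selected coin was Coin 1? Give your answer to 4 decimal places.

P(heads|C1) = 0.34; P(heads|C2) = 0.51; P(heads|C3) = 0.47.
Prior × likelihood for each source: 0.23·0.34=0.07820, 0.69·0.51=0.3519, 0.08·0.47=0.03760. Summing gives P(heads) = 0.46770.
P(Coin 1 | heads) = 0.07820 / 0.46770 = 0.1672.

Posterior probability ≈ 0.1672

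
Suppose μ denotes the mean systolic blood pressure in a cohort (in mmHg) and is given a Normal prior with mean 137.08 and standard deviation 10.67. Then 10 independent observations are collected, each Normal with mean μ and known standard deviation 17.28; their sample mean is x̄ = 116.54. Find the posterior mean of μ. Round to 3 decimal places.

Posterior mean ≈ 120.808

Prior precision 1/τ₀² = 1/10.67² = 0.00878357; data precision n/σ² = 10/17.28² = 0.0334898.
Posterior precision = 0.00878357 + 0.0334898 = 0.0422734.
Posterior mean = (0.00878357·137.08 + 0.0334898·116.54) / 0.0422734 = 120.808.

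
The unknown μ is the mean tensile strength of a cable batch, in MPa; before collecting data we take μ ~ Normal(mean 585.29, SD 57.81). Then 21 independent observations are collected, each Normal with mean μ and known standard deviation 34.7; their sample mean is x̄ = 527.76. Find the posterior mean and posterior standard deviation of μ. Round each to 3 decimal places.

Posterior mean ≈ 528.730; posterior SD ≈ 7.508

With known σ, the Normal prior is conjugate. Weight on the data is w = (n/σ²)/(n/σ² + 1/τ₀²) = 0.0174406/(0.0174406+0.00029922) = 0.98313.
Posterior mean = w·x̄ + (1−w)·μ₀ = 0.98313·527.76 + 0.016867·585.29 = 528.730. Posterior variance = 1/(0.0174406+0.00029922) = 56.3705, so SD = 7.508.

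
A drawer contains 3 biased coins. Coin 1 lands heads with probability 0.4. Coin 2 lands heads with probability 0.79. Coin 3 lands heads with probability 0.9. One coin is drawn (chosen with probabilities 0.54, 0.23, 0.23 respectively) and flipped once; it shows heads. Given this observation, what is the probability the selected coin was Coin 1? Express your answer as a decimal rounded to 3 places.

P(heads|C1) = 0.4; P(heads|C2) = 0.79; P(heads|C3) = 0.9.
Prior × likelihood for each source: 0.54·0.4=0.2160, 0.23·0.79=0.1817, 0.23·0.9=0.2070. Summing gives P(heads) = 0.60470.
P(Coin 1 | heads) = 0.2160 / 0.60470 = 0.357.

Posterior probability ≈ 0.357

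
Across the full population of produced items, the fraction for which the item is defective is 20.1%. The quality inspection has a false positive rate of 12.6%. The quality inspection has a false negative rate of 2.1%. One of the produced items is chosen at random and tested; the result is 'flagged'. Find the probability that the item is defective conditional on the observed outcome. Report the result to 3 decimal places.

Write H for 'the item is defective'. Prior odds H:¬H = 0.201/0.799 = 0.25156. For the 'flagged' outcome, the likelihood ratio is 0.979/0.126 = 7.7698.
Posterior odds = 0.25156 × 7.7698 = 1.9546, so P(H|E) = 1.9546/(1+1.9546) = 0.662.

P(H | E) ≈ 0.662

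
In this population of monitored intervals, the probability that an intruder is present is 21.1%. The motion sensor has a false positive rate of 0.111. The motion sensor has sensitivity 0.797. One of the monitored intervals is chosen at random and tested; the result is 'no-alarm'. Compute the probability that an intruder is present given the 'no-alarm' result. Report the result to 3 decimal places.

P(H | E) ≈ 0.058

Write H for 'an intruder is present'. Prior odds H:¬H = 0.211/0.789 = 0.26743. For the 'no-alarm' outcome, the likelihood ratio is 0.203/0.889 = 0.22835.
Posterior odds = 0.26743 × 0.22835 = 0.061066, so P(H|E) = 0.061066/(1+0.061066) = 0.058.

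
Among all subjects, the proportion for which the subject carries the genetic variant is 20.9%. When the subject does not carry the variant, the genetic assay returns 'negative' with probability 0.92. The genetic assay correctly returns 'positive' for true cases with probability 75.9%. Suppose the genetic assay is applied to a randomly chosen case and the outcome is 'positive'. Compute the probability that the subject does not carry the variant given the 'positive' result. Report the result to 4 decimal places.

P(¬H | E) ≈ 0.2852

Write H for 'the subject carries the genetic variant'. Prior odds H:¬H = 0.209/0.791 = 0.26422. For the 'positive' outcome, the likelihood ratio is 0.759/0.08 = 9.4875.
Posterior odds = 0.26422 × 9.4875 = 2.5068, so P(H|E) = 2.5068/(1+2.5068) = 0.7148. Then P(¬H|E) = 1 − 0.7148 = 0.2852.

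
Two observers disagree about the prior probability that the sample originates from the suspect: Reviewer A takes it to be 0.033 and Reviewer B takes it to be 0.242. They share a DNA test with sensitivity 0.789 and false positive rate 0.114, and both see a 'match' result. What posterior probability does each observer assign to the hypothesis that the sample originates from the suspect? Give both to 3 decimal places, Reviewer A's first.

Reviewer A: 0.191; Reviewer B: 0.688

P('+'|H) = 0.789, P('+'|¬H) = 0.114.
Reviewer A: numerator 0.789·0.033 = 0.026037; evidence = 0.026037+0.114·0.967 = 0.13628; posterior = 0.191.
Reviewer B: numerator 0.789·0.242 = 0.19094; evidence = 0.19094+0.114·0.758 = 0.27735; posterior = 0.688.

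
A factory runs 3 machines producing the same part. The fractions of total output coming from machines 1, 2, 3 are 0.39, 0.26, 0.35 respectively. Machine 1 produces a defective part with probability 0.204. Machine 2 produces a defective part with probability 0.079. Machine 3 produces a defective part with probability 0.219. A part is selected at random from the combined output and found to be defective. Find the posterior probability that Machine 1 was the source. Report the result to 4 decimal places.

Posterior probability ≈ 0.4501

Tabulate prior·likelihood by source: [1] prior 0.39, lik 0.204, product 0.07956; [2] prior 0.26, lik 0.079, product 0.02054; [3] prior 0.35, lik 0.219, product 0.07665.
Normalizing constant = 0.17675; the posterior for Machine 1 is its product over the sum, 0.07956/0.17675 = 0.4501.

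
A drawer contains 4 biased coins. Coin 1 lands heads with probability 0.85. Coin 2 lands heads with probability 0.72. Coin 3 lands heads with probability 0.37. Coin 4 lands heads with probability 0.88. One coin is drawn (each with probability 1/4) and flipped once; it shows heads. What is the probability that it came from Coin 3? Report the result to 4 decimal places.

P(heads|C1) = 0.85; P(heads|C2) = 0.72; P(heads|C3) = 0.37; P(heads|C4) = 0.88.
Prior × likelihood for each source: 0.25·0.85=0.2125, 0.25·0.72=0.1800, 0.25·0.37=0.09250, 0.25·0.88=0.2200. Summing gives P(heads) = 0.70500.
P(Coin 3 | heads) = 0.09250 / 0.70500 = 0.1312.

Posterior probability ≈ 0.1312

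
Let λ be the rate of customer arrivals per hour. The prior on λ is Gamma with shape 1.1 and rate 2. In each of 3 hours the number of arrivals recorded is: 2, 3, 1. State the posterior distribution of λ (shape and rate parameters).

Posterior: Gamma(shape=7.1, rate=5)

Total count ∑xᵢ = 6 over n = 3 hours.
Gamma is conjugate to the Poisson likelihood: posterior is Gamma(shape = 1.1+6 = 7.1, rate = 2+3 = 5).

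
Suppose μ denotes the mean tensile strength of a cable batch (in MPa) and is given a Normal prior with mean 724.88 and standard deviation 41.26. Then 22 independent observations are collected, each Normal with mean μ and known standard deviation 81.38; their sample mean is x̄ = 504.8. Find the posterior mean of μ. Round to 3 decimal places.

With known σ, the Normal prior is conjugate. Weight on the data is w = (n/σ²)/(n/σ² + 1/τ₀²) = 0.00332191/(0.00332191+0.00058741) = 0.84974.
Posterior mean = w·x̄ + (1−w)·μ₀ = 0.84974·504.8 + 0.15026·724.88 = 537.869.

Posterior mean ≈ 537.869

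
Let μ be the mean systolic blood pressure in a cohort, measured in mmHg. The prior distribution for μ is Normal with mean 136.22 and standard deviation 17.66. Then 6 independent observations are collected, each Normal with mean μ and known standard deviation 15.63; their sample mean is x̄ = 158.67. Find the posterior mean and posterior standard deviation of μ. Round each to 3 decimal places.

Prior precision 1/τ₀² = 1/17.66² = 0.00320641; data precision n/σ² = 6/15.63² = 0.0245603.
Posterior precision = 0.00320641 + 0.0245603 = 0.0277667, giving posterior SD = 1/√0.0277667 = 6.001.
Posterior mean = (0.00320641·136.22 + 0.0245603·158.67) / 0.0277667 = 156.078.

Posterior mean ≈ 156.078; posterior SD ≈ 6.001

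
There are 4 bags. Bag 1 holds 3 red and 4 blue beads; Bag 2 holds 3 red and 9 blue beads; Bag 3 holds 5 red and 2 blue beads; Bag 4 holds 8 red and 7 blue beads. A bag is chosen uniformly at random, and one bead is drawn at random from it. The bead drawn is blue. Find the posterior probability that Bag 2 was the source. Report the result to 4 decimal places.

Posterior probability ≈ 0.3617

P(blue|Bag 1) = 0.5714; P(blue|Bag 2) = 0.75; P(blue|Bag 3) = 0.2857; P(blue|Bag 4) = 0.4667.
Prior × likelihood for each source: 0.25·0.5714=0.1429, 0.25·0.75=0.1875, 0.25·0.2857=0.07143, 0.25·0.4667=0.1167. Summing gives P(blue) = 0.51845.
P(Bag 2 | blue) = 0.1875 / 0.51845 = 0.3617.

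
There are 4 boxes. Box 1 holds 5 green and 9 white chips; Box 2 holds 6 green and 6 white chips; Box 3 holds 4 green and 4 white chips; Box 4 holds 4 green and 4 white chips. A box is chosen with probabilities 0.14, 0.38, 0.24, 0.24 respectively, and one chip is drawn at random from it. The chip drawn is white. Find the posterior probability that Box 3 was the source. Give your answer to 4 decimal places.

Tabulate prior·likelihood by source: [1] prior 0.14, lik 0.6429, product 0.09000; [2] prior 0.38, lik 0.5, product 0.1900; [3] prior 0.24, lik 0.5, product 0.1200; [4] prior 0.24, lik 0.5, product 0.1200.
Normalizing constant = 0.52000; the posterior for Box 3 is its product over the sum, 0.1200/0.52000 = 0.2308.

Posterior probability ≈ 0.2308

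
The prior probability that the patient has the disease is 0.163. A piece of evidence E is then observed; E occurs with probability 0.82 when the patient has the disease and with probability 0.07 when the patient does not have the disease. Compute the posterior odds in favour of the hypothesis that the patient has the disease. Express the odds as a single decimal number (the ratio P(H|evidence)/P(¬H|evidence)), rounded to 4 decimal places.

Prior odds = 0.163/(1−0.163) = 0.19474.
Likelihood ratio for E = 0.82/0.07 = 11.714.
Posterior odds = prior odds × LR = 2.2813.

Posterior odds ≈ 2.2813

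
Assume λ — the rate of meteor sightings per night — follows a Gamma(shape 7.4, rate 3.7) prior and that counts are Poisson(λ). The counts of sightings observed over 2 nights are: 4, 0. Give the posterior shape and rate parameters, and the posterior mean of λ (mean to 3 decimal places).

Total count ∑xᵢ = 4 over n = 2 nights.
Gamma is conjugate to the Poisson likelihood: posterior is Gamma(shape = 7.4+4 = 11.4, rate = 3.7+2 = 5.7).
E[λ | data] = 11.4/5.7 = 2.000.

Posterior: Gamma(shape=11.4, rate=5.7); mean ≈ 2.000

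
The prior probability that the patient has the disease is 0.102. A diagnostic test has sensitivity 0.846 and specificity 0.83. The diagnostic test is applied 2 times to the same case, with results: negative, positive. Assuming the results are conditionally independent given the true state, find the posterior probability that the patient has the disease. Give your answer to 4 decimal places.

Posterior P(H) ≈ 0.0949

With H the event that the patient has the disease, the joint likelihood of the observed sequence is P(data|H) = 0.154·0.846 = 0.13028 and P(data|¬H) = 0.83·0.17 = 0.14110.
Bayes: P(H|data) = 0.102·0.13028 / (0.102·0.13028 + 0.898·0.14110) = 0.013289/0.14000 = 0.0949.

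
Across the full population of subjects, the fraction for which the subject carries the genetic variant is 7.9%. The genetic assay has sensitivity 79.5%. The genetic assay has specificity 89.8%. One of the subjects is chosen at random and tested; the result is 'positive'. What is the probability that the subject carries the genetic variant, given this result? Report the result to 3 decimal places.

Write H for 'the subject carries the genetic variant'. Prior odds H:¬H = 0.079/0.921 = 0.085776. For the 'positive' outcome, the likelihood ratio is 0.795/0.102 = 7.7941.
Posterior odds = 0.085776 × 7.7941 = 0.66855, so P(H|E) = 0.66855/(1+0.66855) = 0.401.

P(H | E) ≈ 0.401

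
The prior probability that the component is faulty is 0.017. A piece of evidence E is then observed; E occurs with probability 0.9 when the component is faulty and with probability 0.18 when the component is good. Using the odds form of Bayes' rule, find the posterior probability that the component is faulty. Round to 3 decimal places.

Posterior probability ≈ 0.080

Prior odds = 0.017/(1−0.017) = 0.017294.
Likelihood ratio for E = 0.9/0.18 = 5.0000.
Posterior odds = prior odds × LR = 0.086470.
Posterior probability = odds/(1+odds) = 0.086470/1.0865 = 0.080.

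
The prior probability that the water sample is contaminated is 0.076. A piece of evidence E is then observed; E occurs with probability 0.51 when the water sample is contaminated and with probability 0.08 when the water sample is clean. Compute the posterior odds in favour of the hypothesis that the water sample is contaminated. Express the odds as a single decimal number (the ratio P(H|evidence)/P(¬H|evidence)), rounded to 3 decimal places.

Posterior odds ≈ 0.524

Prior odds = 0.076/(1−0.076) = 0.082251. In log-odds, ln(0.082251) = -2.4980.
Add log likelihood ratio: ln(6.3750) = 1.8524.
Posterior log-odds = -0.64559, so posterior odds = exp(-0.64559) = 0.52435.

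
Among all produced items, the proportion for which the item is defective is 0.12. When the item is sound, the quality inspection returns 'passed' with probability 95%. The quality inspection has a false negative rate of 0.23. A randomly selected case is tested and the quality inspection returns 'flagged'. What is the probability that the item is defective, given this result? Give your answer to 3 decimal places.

Write H for 'the item is defective'. Prior odds H:¬H = 0.12/0.88 = 0.13636. For the 'flagged' outcome, the likelihood ratio is 0.77/0.05 = 15.400.
Posterior odds = 0.13636 × 15.400 = 2.1000, so P(H|E) = 2.1000/(1+2.1000) = 0.677.

P(H | E) ≈ 0.677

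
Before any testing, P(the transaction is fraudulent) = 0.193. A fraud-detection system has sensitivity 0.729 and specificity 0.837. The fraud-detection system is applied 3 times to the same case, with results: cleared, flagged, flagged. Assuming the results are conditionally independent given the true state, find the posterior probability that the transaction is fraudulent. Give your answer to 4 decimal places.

Posterior P(H) ≈ 0.6077

Let H be the event that the transaction is fraudulent; start with P(H) = 0.193. P('flagged'|H) = 0.729, P('flagged'|¬H) = 0.163.
Update on result 1 ('cleared'): P(H) ← 0.271·0.1930 / (0.271·0.1930 + 0.837·0.8070) = 0.052303/0.72776 = 0.0719.
Update on result 2 ('flagged'): P(H) ← 0.729·0.0719 / (0.729·0.0719 + 0.163·0.9281) = 0.052392/0.20368 = 0.2572.
Update on result 3 ('flagged'): P(H) ← 0.729·0.2572 / (0.729·0.2572 + 0.163·0.7428) = 0.18752/0.30859 = 0.6077.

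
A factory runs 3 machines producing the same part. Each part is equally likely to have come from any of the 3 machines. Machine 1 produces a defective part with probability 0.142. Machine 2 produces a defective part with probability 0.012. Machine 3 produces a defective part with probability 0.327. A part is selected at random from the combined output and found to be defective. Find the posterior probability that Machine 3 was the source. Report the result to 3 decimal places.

Tabulate prior·likelihood by source: [1] prior 0.333333, lik 0.142, product 0.04733; [2] prior 0.333333, lik 0.012, product 0.004000; [3] prior 0.333333, lik 0.327, product 0.1090.
Normalizing constant = 0.16033; the posterior for Machine 3 is its product over the sum, 0.1090/0.16033 = 0.680.

Posterior probability ≈ 0.680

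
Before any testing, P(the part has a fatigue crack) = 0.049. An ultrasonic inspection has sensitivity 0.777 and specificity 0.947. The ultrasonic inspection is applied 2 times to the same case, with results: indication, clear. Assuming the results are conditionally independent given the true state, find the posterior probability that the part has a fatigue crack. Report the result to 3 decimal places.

Posterior P(H) ≈ 0.151

With H the event that the part has a fatigue crack, the joint likelihood of the observed sequence is P(data|H) = 0.777·0.223 = 0.17327 and P(data|¬H) = 0.053·0.947 = 0.050191.
Bayes: P(H|data) = 0.049·0.17327 / (0.049·0.17327 + 0.951·0.050191) = 0.0084903/0.056222 = 0.1510.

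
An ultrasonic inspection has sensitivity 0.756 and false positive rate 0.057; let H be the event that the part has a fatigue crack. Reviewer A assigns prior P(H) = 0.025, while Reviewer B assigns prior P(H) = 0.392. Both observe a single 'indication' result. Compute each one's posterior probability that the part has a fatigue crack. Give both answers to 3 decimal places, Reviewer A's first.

P('+'|H) = 0.756, P('+'|¬H) = 0.057.
Reviewer A: numerator 0.756·0.025 = 0.018900; evidence = 0.018900+0.057·0.975 = 0.074475; posterior = 0.254.
Reviewer B: numerator 0.756·0.392 = 0.29635; evidence = 0.29635+0.057·0.608 = 0.33101; posterior = 0.895.

Reviewer A: 0.254; Reviewer B: 0.895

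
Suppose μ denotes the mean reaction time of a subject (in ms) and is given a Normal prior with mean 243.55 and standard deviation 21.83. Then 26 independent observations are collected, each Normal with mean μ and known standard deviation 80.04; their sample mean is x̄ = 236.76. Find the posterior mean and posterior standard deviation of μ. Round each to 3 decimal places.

Prior precision 1/τ₀² = 1/21.83² = 0.00209842; data precision n/σ² = 26/80.04² = 0.00405844.
Posterior precision = 0.00209842 + 0.00405844 = 0.00615686, giving posterior SD = 1/√0.00615686 = 12.744.
Posterior mean = (0.00209842·243.55 + 0.00405844·236.76) / 0.00615686 = 239.074.

Posterior mean ≈ 239.074; posterior SD ≈ 12.744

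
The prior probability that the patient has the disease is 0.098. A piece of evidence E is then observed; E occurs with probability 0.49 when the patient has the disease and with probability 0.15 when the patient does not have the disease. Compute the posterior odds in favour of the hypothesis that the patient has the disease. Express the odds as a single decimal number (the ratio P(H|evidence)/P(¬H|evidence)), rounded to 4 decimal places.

Prior odds = 0.098/(1−0.098) = 0.10865. In log-odds, ln(0.10865) = -2.2196.
Add log likelihood ratio: ln(3.2667) = 1.1838.
Posterior log-odds = -1.0359, so posterior odds = exp(-1.0359) = 0.35492.

Posterior odds ≈ 0.3549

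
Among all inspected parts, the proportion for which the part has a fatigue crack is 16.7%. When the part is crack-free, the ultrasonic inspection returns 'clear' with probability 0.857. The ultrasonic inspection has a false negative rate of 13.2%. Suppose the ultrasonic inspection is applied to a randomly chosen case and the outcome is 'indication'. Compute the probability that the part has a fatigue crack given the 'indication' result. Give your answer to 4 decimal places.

P(H | E) ≈ 0.5489

Let H be the event that the part has a fatigue crack. P(H) = 0.167, so P(¬H) = 0.833. With E the 'indication' result, P(E|H) = 0.868 and P(E|¬H) = 0.143.
P(E) = 0.868·0.167 + 0.143·0.833 = 0.14496 + 0.11912 = 0.26408.
By Bayes' theorem, P(H|E) = 0.14496 / 0.26408 = 0.5489.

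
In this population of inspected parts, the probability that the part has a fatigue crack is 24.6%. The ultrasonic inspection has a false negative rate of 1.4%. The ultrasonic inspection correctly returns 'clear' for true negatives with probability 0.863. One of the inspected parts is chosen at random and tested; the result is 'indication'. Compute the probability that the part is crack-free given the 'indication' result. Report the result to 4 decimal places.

Let H be the event that the part has a fatigue crack. P(H) = 0.246, so P(¬H) = 0.754. With E the 'indication' result, P(E|H) = 0.986 and P(E|¬H) = 0.137.
P(E) = 0.986·0.246 + 0.137·0.754 = 0.24256 + 0.10330 = 0.34585.
By Bayes' theorem, P(H|E) = 0.24256 / 0.34585 = 0.7013. Hence P(¬H|E) = 1 − 0.7013 = 0.2987.

P(¬H | E) ≈ 0.2987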